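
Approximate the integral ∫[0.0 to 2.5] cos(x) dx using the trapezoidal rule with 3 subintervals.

f(x) = cos(x)
a = 0.0, b = 2.5, n = 3
h = (b - a)/n = 0.833333

Trapezoidal rule: (h/2)[f(x₀) + 2f(x₁) + 2f(x₂) + ... + f(xₙ)]

x_0 = 0.0000, f(x_0) = 1.000000, coefficient = 1
x_1 = 0.8333, f(x_1) = 0.672412, coefficient = 2
x_2 = 1.6667, f(x_2) = -0.095724, coefficient = 2
x_3 = 2.5000, f(x_3) = -0.801144, coefficient = 1

I ≈ (0.833333/2) × 1.352234 = 0.563431
Exact value: 0.598472
Error: 0.035041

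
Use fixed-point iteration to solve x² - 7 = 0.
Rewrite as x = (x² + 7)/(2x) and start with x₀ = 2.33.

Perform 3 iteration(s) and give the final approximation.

Equation: x² - 7 = 0
Fixed-point form: x = (x² + 7)/(2x)
x₀ = 2.33

x_1 = g(2.330000) = 2.667146
x_2 = g(2.667146) = 2.645837
x_3 = g(2.645837) = 2.645751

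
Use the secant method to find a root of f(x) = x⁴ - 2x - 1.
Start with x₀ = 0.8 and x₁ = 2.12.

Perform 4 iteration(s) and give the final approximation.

f(x) = x⁴ - 2x - 1
x₀ = 0.8, x₁ = 2.12

Secant formula: x_{n+1} = x_n - f(x_n)(x_n - x_{n-1})/(f(x_n) - f(x_{n-1}))

Iteration 1:
  f(0.800000) = -2.190400
  f(2.120000) = 14.959631
  x_2 = 2.120000 - 14.959631×(2.120000 - 0.800000)/(14.959631 - (-2.190400))
       = 0.968590
Iteration 2:
  f(2.120000) = 14.959631
  f(0.968590) = -2.057023
  x_3 = 0.968590 - (-2.057023)×(0.968590 - 2.120000)/(-2.057023 - 14.959631)
       = 1.107776
Iteration 3:
  f(0.968590) = -2.057023
  f(1.107776) = -1.709611
  x_4 = 1.107776 - (-1.709611)×(1.107776 - 0.968590)/(-1.709611 - (-2.057023))
       = 1.792709
Iteration 4:
  f(1.107776) = -1.709611
  f(1.792709) = 5.743123
  x_5 = 1.792709 - 5.743123×(1.792709 - 1.107776)/(5.743123 - (-1.709611))
       = 1.264895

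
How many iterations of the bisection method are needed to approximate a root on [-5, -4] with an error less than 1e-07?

We need (b-a)/2^n ≤ 1e-07
(-4 - (-5))/2^n ≤ 1e-07
1/2^n ≤ 1e-07
2^n ≥ 10000000
n ≥ log₂(10000000) = 23.25
n ≥ 24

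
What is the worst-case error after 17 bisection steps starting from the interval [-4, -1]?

Bisection error bound: |error| ≤ (b-a)/2^n
|error| ≤ (-1 - (-4))/2^17 = 3/2^17
|error| ≤ 0.0000228882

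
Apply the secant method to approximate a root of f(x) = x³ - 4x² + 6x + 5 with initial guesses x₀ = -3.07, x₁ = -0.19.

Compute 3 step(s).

f(x) = x³ - 4x² + 6x + 5
x₀ = -3.07, x₁ = -0.19

Secant formula: x_{n+1} = x_n - f(x_n)(x_n - x_{n-1})/(f(x_n) - f(x_{n-1}))

Iteration 1:
  f(-3.070000) = -80.054043
  f(-0.190000) = 3.708741
  x_2 = -0.190000 - 3.708741×(-0.190000 - (-3.070000))/(3.708741 - (-80.054043))
       = -0.317517
Iteration 2:
  f(-0.190000) = 3.708741
  f(-0.317517) = 2.659619
  x_3 = -0.317517 - 2.659619×(-0.317517 - (-0.190000))/(2.659619 - 3.708741)
       = -0.640784
Iteration 3:
  f(-0.317517) = 2.659619
  f(-0.640784) = -0.750229
  x_4 = -0.640784 - (-0.750229)×(-0.640784 - (-0.317517))/(-0.750229 - 2.659619)
       = -0.569659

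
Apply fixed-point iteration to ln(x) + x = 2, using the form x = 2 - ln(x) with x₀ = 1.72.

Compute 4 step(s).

Equation: ln(x) + x = 2
Fixed-point form: x = 2 - ln(x)
x₀ = 1.72

x_1 = g(1.720000) = 1.457676
x_2 = g(1.457676) = 1.623157
x_3 = g(1.623157) = 1.515627
x_4 = g(1.515627) = 1.584171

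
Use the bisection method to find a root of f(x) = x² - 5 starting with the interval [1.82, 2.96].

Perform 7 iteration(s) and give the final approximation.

f(x) = x² - 5
Initial interval: [1.82, 2.96]

Iteration 1:
  c_1 = (1.820000 + 2.960000)/2 = 2.390000
  f(c_1) = f(2.390000) = 0.712100
  f(a) × f(c) < 0, new interval: [1.820000, 2.390000]
Iteration 2:
  c_2 = (1.820000 + 2.390000)/2 = 2.105000
  f(c_2) = f(2.105000) = -0.568975
  f(a) × f(c) ≥ 0, new interval: [2.105000, 2.390000]
Iteration 3:
  c_3 = (2.105000 + 2.390000)/2 = 2.247500
  f(c_3) = f(2.247500) = 0.051256
  f(a) × f(c) < 0, new interval: [2.105000, 2.247500]
Iteration 4:
  c_4 = (2.105000 + 2.247500)/2 = 2.176250
  f(c_4) = f(2.176250) = -0.263936
  f(a) × f(c) ≥ 0, new interval: [2.176250, 2.247500]
Iteration 5:
  c_5 = (2.176250 + 2.247500)/2 = 2.211875
  f(c_5) = f(2.211875) = -0.107609
  f(a) × f(c) ≥ 0, new interval: [2.211875, 2.247500]
Iteration 6:
  c_6 = (2.211875 + 2.247500)/2 = 2.229687
  f(c_6) = f(2.229687) = -0.028494
  f(a) × f(c) ≥ 0, new interval: [2.229687, 2.247500]
Iteration 7:
  c_7 = (2.229687 + 2.247500)/2 = 2.238594
  f(c_7) = f(2.238594) = 0.011302
  f(a) × f(c) < 0, new interval: [2.229687, 2.238594]

After 7 iteration(s), the approximation is c_7 = 2.238594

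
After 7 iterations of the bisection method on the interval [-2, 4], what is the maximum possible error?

Bisection error bound: |error| ≤ (b-a)/2^n
|error| ≤ (4 - (-2))/2^7 = 6/2^7
|error| ≤ 0.0468750000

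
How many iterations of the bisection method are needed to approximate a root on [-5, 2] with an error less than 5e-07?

We need (b-a)/2^n ≤ 5e-07
(2 - (-5))/2^n ≤ 5e-07
7/2^n ≤ 5e-07
2^n ≥ 14000000
n ≥ log₂(14000000) = 23.74
n ≥ 24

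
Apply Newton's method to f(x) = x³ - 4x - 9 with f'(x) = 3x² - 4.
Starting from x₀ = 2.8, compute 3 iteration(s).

f(x) = x³ - 4x - 9
f'(x) = 3x² - 4
x₀ = 2.8

Newton-Raphson formula: x_{n+1} = x_n - f(x_n)/f'(x_n)

Iteration 1:
  f(2.800000) = 1.752000
  f'(2.800000) = 19.520000
  x_1 = 2.800000 - 1.752000/19.520000 = 2.710246
Iteration 2:
  f(2.710246) = 0.066946
  f'(2.710246) = 18.036299
  x_2 = 2.710246 - 0.066946/18.036299 = 2.706534
Iteration 3:
  f(2.706534) = 0.000112
  f'(2.706534) = 17.975982
  x_3 = 2.706534 - 0.000112/17.975982 = 2.706528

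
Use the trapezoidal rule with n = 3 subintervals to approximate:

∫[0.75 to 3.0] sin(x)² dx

f(x) = sin(x)²
a = 0.75, b = 3.0, n = 3
h = (b - a)/n = 0.750000

Trapezoidal rule: (h/2)[f(x₀) + 2f(x₁) + 2f(x₂) + ... + f(xₙ)]

x_0 = 0.7500, f(x_0) = 0.464631, coefficient = 1
x_1 = 1.5000, f(x_1) = 0.994996, coefficient = 2
x_2 = 2.2500, f(x_2) = 0.605398, coefficient = 2
x_3 = 3.0000, f(x_3) = 0.019915, coefficient = 1

I ≈ (0.750000/2) × 3.685335 = 1.382000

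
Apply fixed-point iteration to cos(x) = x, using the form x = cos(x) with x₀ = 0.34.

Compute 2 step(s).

Equation: cos(x) = x
Fixed-point form: x = cos(x)
x₀ = 0.34

x_1 = g(0.340000) = 0.942755
x_2 = g(0.942755) = 0.587561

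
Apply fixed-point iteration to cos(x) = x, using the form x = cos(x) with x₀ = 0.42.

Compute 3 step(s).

Equation: cos(x) = x
Fixed-point form: x = cos(x)
x₀ = 0.42

x_1 = g(0.420000) = 0.913089
x_2 = g(0.913089) = 0.611304
x_3 = g(0.611304) = 0.818900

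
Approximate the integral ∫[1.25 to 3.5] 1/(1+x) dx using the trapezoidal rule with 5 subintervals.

f(x) = 1/(1+x)
a = 1.25, b = 3.5, n = 5
h = (b - a)/n = 0.450000

Trapezoidal rule: (h/2)[f(x₀) + 2f(x₁) + 2f(x₂) + ... + f(xₙ)]

x_0 = 1.2500, f(x_0) = 0.444444, coefficient = 1
x_1 = 1.7000, f(x_1) = 0.370370, coefficient = 2
x_2 = 2.1500, f(x_2) = 0.317460, coefficient = 2
x_3 = 2.6000, f(x_3) = 0.277778, coefficient = 2
x_4 = 3.0500, f(x_4) = 0.246914, coefficient = 2
x_5 = 3.5000, f(x_5) = 0.222222, coefficient = 1

I ≈ (0.450000/2) × 3.091711 = 0.695635
Exact value: 0.693147
Error: 0.002488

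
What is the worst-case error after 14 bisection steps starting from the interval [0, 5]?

Bisection error bound: |error| ≤ (b-a)/2^n
|error| ≤ (5 - 0)/2^14 = 5/2^14
|error| ≤ 0.0003051758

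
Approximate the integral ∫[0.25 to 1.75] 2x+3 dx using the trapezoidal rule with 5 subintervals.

f(x) = 2x+3
a = 0.25, b = 1.75, n = 5
h = (b - a)/n = 0.300000

Trapezoidal rule: (h/2)[f(x₀) + 2f(x₁) + 2f(x₂) + ... + f(xₙ)]

x_0 = 0.2500, f(x_0) = 3.500000, coefficient = 1
x_1 = 0.5500, f(x_1) = 4.100000, coefficient = 2
x_2 = 0.8500, f(x_2) = 4.700000, coefficient = 2
x_3 = 1.1500, f(x_3) = 5.300000, coefficient = 2
x_4 = 1.4500, f(x_4) = 5.900000, coefficient = 2
x_5 = 1.7500, f(x_5) = 6.500000, coefficient = 1

I ≈ (0.300000/2) × 50.000000 = 7.500000
Exact value: 7.500000
Error: 0.000000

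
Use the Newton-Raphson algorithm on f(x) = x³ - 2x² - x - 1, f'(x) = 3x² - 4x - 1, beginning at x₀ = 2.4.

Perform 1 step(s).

f(x) = x³ - 2x² - x - 1
f'(x) = 3x² - 4x - 1
x₀ = 2.4

Newton-Raphson formula: x_{n+1} = x_n - f(x_n)/f'(x_n)

Iteration 1:
  f(2.400000) = -1.096000
  f'(2.400000) = 6.680000
  x_1 = 2.400000 - (-1.096000)/6.680000 = 2.564072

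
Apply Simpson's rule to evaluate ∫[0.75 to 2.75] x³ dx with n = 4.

f(x) = x³
a = 0.75, b = 2.75, n = 4
h = (b - a)/n = 0.500000

Simpson's rule: (h/3)[f(x₀) + 4f(x₁) + 2f(x₂) + ... + f(xₙ)]

x_0 = 0.7500, f(x_0) = 0.421875, coefficient = 1
x_1 = 1.2500, f(x_1) = 1.953125, coefficient = 4
x_2 = 1.7500, f(x_2) = 5.359375, coefficient = 2
x_3 = 2.2500, f(x_3) = 11.390625, coefficient = 4
x_4 = 2.7500, f(x_4) = 20.796875, coefficient = 1

I ≈ (0.500000/3) × 85.312500 = 14.218750
Exact value: 14.218750
Error: 0.000000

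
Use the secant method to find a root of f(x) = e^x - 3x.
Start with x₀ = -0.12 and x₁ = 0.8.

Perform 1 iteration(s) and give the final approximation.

f(x) = e^x - 3x
x₀ = -0.12, x₁ = 0.8

Secant formula: x_{n+1} = x_n - f(x_n)(x_n - x_{n-1})/(f(x_n) - f(x_{n-1}))

Iteration 1:
  f(-0.120000) = 1.246920
  f(0.800000) = -0.174459
  x_2 = 0.800000 - (-0.174459)×(0.800000 - (-0.120000))/(-0.174459 - 1.246920)
       = 0.687080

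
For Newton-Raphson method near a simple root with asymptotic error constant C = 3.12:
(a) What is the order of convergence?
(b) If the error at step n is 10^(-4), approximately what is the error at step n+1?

(a) Newton-Raphson has quadratic (order 2) convergence near simple roots.
    This means |e_{n+1}| ≈ C|e_n|².

(b) With |e_n| = 10^(-4) and C = 3.12:
    |e_{n+1}| ≈ 3.12 × (10^(-4))² = 3.12 × 10^(-8)

(a) 2 (quadratic); (b) |e_{n+1}| ≈ 3.120e-08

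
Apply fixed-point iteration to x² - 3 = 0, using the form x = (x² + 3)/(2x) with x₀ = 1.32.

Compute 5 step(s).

Equation: x² - 3 = 0
Fixed-point form: x = (x² + 3)/(2x)
x₀ = 1.32

x_1 = g(1.320000) = 1.796364
x_2 = g(1.796364) = 1.733202
x_3 = g(1.733202) = 1.732051
x_4 = g(1.732051) = 1.732051
x_5 = g(1.732051) = 1.732051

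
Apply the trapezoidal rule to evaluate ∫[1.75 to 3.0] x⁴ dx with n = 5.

f(x) = x⁴
a = 1.75, b = 3.0, n = 5
h = (b - a)/n = 0.250000

Trapezoidal rule: (h/2)[f(x₀) + 2f(x₁) + 2f(x₂) + ... + f(xₙ)]

x_0 = 1.7500, f(x_0) = 9.378906, coefficient = 1
x_1 = 2.0000, f(x_1) = 16.000000, coefficient = 2
x_2 = 2.2500, f(x_2) = 25.628906, coefficient = 2
x_3 = 2.5000, f(x_3) = 39.062500, coefficient = 2
x_4 = 2.7500, f(x_4) = 57.191406, coefficient = 2
x_5 = 3.0000, f(x_5) = 81.000000, coefficient = 1

I ≈ (0.250000/2) × 366.144531 = 45.768066
Exact value: 45.317383
Error: 0.450684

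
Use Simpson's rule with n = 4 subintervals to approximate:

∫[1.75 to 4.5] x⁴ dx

f(x) = x⁴
a = 1.75, b = 4.5, n = 4
h = (b - a)/n = 0.687500

Simpson's rule: (h/3)[f(x₀) + 4f(x₁) + 2f(x₂) + ... + f(xₙ)]

x_0 = 1.7500, f(x_0) = 9.378906, coefficient = 1
x_1 = 2.4375, f(x_1) = 35.300308, coefficient = 4
x_2 = 3.1250, f(x_2) = 95.367432, coefficient = 2
x_3 = 3.8125, f(x_3) = 211.270767, coefficient = 4
x_4 = 4.5000, f(x_4) = 410.062500, coefficient = 1

I ≈ (0.687500/3) × 1596.460571 = 365.855548
Exact value: 365.773633
Error: 0.081915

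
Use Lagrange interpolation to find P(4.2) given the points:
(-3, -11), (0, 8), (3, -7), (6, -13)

Lagrange interpolation formula:
P(x) = Σ yᵢ × Lᵢ(x)
where Lᵢ(x) = Π_{j≠i} (x - xⱼ)/(xᵢ - xⱼ)

L_0(4.2) = (4.2 - 0)/(-3 - 0) × (4.2 - 3)/(-3 - 3) × (4.2 - 6)/(-3 - 6) = 0.056000
L_1(4.2) = (4.2 - (-3))/(0 - (-3)) × (4.2 - 3)/(0 - 3) × (4.2 - 6)/(0 - 6) = -0.288000
L_2(4.2) = (4.2 - (-3))/(3 - (-3)) × (4.2 - 0)/(3 - 0) × (4.2 - 6)/(3 - 6) = 1.008000
L_3(4.2) = (4.2 - (-3))/(6 - (-3)) × (4.2 - 0)/(6 - 0) × (4.2 - 3)/(6 - 3) = 0.224000

P(4.2) = (-11)×L_0(4.2) + 8×L_1(4.2) + (-7)×L_2(4.2) + (-13)×L_3(4.2)
P(4.2) = -12.888000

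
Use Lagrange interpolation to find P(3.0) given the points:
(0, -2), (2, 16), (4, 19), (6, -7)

Lagrange interpolation formula:
P(x) = Σ yᵢ × Lᵢ(x)
where Lᵢ(x) = Π_{j≠i} (x - xⱼ)/(xᵢ - xⱼ)

L_0(3.0) = (3.0 - 2)/(0 - 2) × (3.0 - 4)/(0 - 4) × (3.0 - 6)/(0 - 6) = -0.062500
L_1(3.0) = (3.0 - 0)/(2 - 0) × (3.0 - 4)/(2 - 4) × (3.0 - 6)/(2 - 6) = 0.562500
L_2(3.0) = (3.0 - 0)/(4 - 0) × (3.0 - 2)/(4 - 2) × (3.0 - 6)/(4 - 6) = 0.562500
L_3(3.0) = (3.0 - 0)/(6 - 0) × (3.0 - 2)/(6 - 2) × (3.0 - 4)/(6 - 4) = -0.062500

P(3.0) = (-2)×L_0(3.0) + 16×L_1(3.0) + 19×L_2(3.0) + (-7)×L_3(3.0)
P(3.0) = 20.250000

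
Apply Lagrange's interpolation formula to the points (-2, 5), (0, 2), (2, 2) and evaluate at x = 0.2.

Lagrange interpolation formula:
P(x) = Σ yᵢ × Lᵢ(x)
where Lᵢ(x) = Π_{j≠i} (x - xⱼ)/(xᵢ - xⱼ)

L_0(0.2) = (0.2 - 0)/(-2 - 0) × (0.2 - 2)/(-2 - 2) = -0.045000
L_1(0.2) = (0.2 - (-2))/(0 - (-2)) × (0.2 - 2)/(0 - 2) = 0.990000
L_2(0.2) = (0.2 - (-2))/(2 - (-2)) × (0.2 - 0)/(2 - 0) = 0.055000

P(0.2) = 5×L_0(0.2) + 2×L_1(0.2) + 2×L_2(0.2)
P(0.2) = 1.865000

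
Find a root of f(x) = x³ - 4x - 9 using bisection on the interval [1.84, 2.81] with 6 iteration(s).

f(x) = x³ - 4x - 9
Initial interval: [1.84, 2.81]

Iteration 1:
  c_1 = (1.840000 + 2.810000)/2 = 2.325000
  f(c_1) = f(2.325000) = -5.731922
  f(a) × f(c) ≥ 0, new interval: [2.325000, 2.810000]
Iteration 2:
  c_2 = (2.325000 + 2.810000)/2 = 2.567500
  f(c_2) = f(2.567500) = -2.344896
  f(a) × f(c) ≥ 0, new interval: [2.567500, 2.810000]
Iteration 3:
  c_3 = (2.567500 + 2.810000)/2 = 2.688750
  f(c_3) = f(2.688750) = -0.317014
  f(a) × f(c) ≥ 0, new interval: [2.688750, 2.810000]
Iteration 4:
  c_4 = (2.688750 + 2.810000)/2 = 2.749375
  f(c_4) = f(2.749375) = 0.785199
  f(a) × f(c) < 0, new interval: [2.688750, 2.749375]
Iteration 5:
  c_5 = (2.688750 + 2.749375)/2 = 2.719062
  f(c_5) = f(2.719062) = 0.226597
  f(a) × f(c) < 0, new interval: [2.688750, 2.719062]
Iteration 6:
  c_6 = (2.688750 + 2.719062)/2 = 2.703906
  f(c_6) = f(2.703906) = -0.047072
  f(a) × f(c) ≥ 0, new interval: [2.703906, 2.719062]

After 6 iteration(s), the approximation is c_6 = 2.703906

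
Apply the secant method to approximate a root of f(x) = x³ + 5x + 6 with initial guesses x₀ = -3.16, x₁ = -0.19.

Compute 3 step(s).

f(x) = x³ + 5x + 6
x₀ = -3.16, x₁ = -0.19

Secant formula: x_{n+1} = x_n - f(x_n)(x_n - x_{n-1})/(f(x_n) - f(x_{n-1}))

Iteration 1:
  f(-3.160000) = -41.354496
  f(-0.190000) = 5.043141
  x_2 = -0.190000 - 5.043141×(-0.190000 - (-3.160000))/(5.043141 - (-41.354496))
       = -0.512821
Iteration 2:
  f(-0.190000) = 5.043141
  f(-0.512821) = 3.301031
  x_3 = -0.512821 - 3.301031×(-0.512821 - (-0.190000))/(3.301031 - 5.043141)
       = -1.124517
Iteration 3:
  f(-0.512821) = 3.301031
  f(-1.124517) = -1.044580
  x_4 = -1.124517 - (-1.044580)×(-1.124517 - (-0.512821))/(-1.044580 - 3.301031)
       = -0.977480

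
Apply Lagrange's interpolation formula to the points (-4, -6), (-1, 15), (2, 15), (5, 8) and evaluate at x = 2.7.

Lagrange interpolation formula:
P(x) = Σ yᵢ × Lᵢ(x)
where Lᵢ(x) = Π_{j≠i} (x - xⱼ)/(xᵢ - xⱼ)

L_0(2.7) = (2.7 - (-1))/(-4 - (-1)) × (2.7 - 2)/(-4 - 2) × (2.7 - 5)/(-4 - 5) = 0.036772
L_1(2.7) = (2.7 - (-4))/(-1 - (-4)) × (2.7 - 2)/(-1 - 2) × (2.7 - 5)/(-1 - 5) = -0.199759
L_2(2.7) = (2.7 - (-4))/(2 - (-4)) × (2.7 - (-1))/(2 - (-1)) × (2.7 - 5)/(2 - 5) = 1.055870
L_3(2.7) = (2.7 - (-4))/(5 - (-4)) × (2.7 - (-1))/(5 - (-1)) × (2.7 - 2)/(5 - 2) = 0.107117

P(2.7) = (-6)×L_0(2.7) + 15×L_1(2.7) + 15×L_2(2.7) + 8×L_3(2.7)
P(2.7) = 13.477975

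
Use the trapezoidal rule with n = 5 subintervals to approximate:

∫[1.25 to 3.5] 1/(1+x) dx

f(x) = 1/(1+x)
a = 1.25, b = 3.5, n = 5
h = (b - a)/n = 0.450000

Trapezoidal rule: (h/2)[f(x₀) + 2f(x₁) + 2f(x₂) + ... + f(xₙ)]

x_0 = 1.2500, f(x_0) = 0.444444, coefficient = 1
x_1 = 1.7000, f(x_1) = 0.370370, coefficient = 2
x_2 = 2.1500, f(x_2) = 0.317460, coefficient = 2
x_3 = 2.6000, f(x_3) = 0.277778, coefficient = 2
x_4 = 3.0500, f(x_4) = 0.246914, coefficient = 2
x_5 = 3.5000, f(x_5) = 0.222222, coefficient = 1

I ≈ (0.450000/2) × 3.091711 = 0.695635
Exact value: 0.693147
Error: 0.002488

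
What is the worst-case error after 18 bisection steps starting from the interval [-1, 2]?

Bisection error bound: |error| ≤ (b-a)/2^n
|error| ≤ (2 - (-1))/2^18 = 3/2^18
|error| ≤ 0.0000114441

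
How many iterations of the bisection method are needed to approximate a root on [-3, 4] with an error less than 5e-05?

We need (b-a)/2^n ≤ 5e-05
(4 - (-3))/2^n ≤ 5e-05
7/2^n ≤ 5e-05
2^n ≥ 140000
n ≥ log₂(140000) = 17.10
n ≥ 18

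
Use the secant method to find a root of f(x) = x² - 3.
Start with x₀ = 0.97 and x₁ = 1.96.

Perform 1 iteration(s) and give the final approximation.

f(x) = x² - 3
x₀ = 0.97, x₁ = 1.96

Secant formula: x_{n+1} = x_n - f(x_n)(x_n - x_{n-1})/(f(x_n) - f(x_{n-1}))

Iteration 1:
  f(0.970000) = -2.059100
  f(1.960000) = 0.841600
  x_2 = 1.960000 - 0.841600×(1.960000 - 0.970000)/(0.841600 - (-2.059100))
       = 1.672765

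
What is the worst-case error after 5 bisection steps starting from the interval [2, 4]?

Bisection error bound: |error| ≤ (b-a)/2^n
|error| ≤ (4 - 2)/2^5 = 2/2^5
|error| ≤ 0.0625000000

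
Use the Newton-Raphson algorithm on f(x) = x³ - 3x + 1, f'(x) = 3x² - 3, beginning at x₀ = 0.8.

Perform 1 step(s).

f(x) = x³ - 3x + 1
f'(x) = 3x² - 3
x₀ = 0.8

Newton-Raphson formula: x_{n+1} = x_n - f(x_n)/f'(x_n)

Iteration 1:
  f(0.800000) = -0.888000
  f'(0.800000) = -1.080000
  x_1 = 0.800000 - (-0.888000)/(-1.080000) = -0.022222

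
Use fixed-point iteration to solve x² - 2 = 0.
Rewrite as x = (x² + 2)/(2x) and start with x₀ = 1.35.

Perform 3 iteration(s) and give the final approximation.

Equation: x² - 2 = 0
Fixed-point form: x = (x² + 2)/(2x)
x₀ = 1.35

x_1 = g(1.350000) = 1.415741
x_2 = g(1.415741) = 1.414214
x_3 = g(1.414214) = 1.414214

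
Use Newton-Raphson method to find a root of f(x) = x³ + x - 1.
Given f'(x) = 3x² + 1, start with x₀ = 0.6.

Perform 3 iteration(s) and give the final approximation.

f(x) = x³ + x - 1
f'(x) = 3x² + 1
x₀ = 0.6

Newton-Raphson formula: x_{n+1} = x_n - f(x_n)/f'(x_n)

Iteration 1:
  f(0.600000) = -0.184000
  f'(0.600000) = 2.080000
  x_1 = 0.600000 - (-0.184000)/2.080000 = 0.688462
Iteration 2:
  f(0.688462) = 0.014778
  f'(0.688462) = 2.421938
  x_2 = 0.688462 - 0.014778/2.421938 = 0.682360
Iteration 3:
  f(0.682360) = 0.000077
  f'(0.682360) = 2.396845
  x_3 = 0.682360 - 0.000077/2.396845 = 0.682328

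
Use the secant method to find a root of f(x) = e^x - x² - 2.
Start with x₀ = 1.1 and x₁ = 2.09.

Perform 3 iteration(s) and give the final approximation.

f(x) = e^x - x² - 2
x₀ = 1.1, x₁ = 2.09

Secant formula: x_{n+1} = x_n - f(x_n)(x_n - x_{n-1})/(f(x_n) - f(x_{n-1}))

Iteration 1:
  f(1.100000) = -0.205834
  f(2.090000) = 1.716815
  x_2 = 2.090000 - 1.716815×(2.090000 - 1.100000)/(1.716815 - (-0.205834))
       = 1.205987
Iteration 2:
  f(2.090000) = 1.716815
  f(1.205987) = -0.114351
  x_3 = 1.205987 - (-0.114351)×(1.205987 - 2.090000)/(-0.114351 - 1.716815)
       = 1.261191
Iteration 3:
  f(1.205987) = -0.114351
  f(1.261191) = -0.060980
  x_4 = 1.261191 - (-0.060980)×(1.261191 - 1.205987)/(-0.060980 - (-0.114351))
       = 1.324266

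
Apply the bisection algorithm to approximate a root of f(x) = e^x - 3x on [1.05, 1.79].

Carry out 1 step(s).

f(x) = e^x - 3x
Initial interval: [1.05, 1.79]

Iteration 1:
  c_1 = (1.050000 + 1.790000)/2 = 1.420000
  f(c_1) = f(1.420000) = -0.122880
  f(a) × f(c) ≥ 0, new interval: [1.420000, 1.790000]

After 1 iteration(s), the approximation is c_1 = 1.420000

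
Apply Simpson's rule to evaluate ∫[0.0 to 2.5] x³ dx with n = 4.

f(x) = x³
a = 0.0, b = 2.5, n = 4
h = (b - a)/n = 0.625000

Simpson's rule: (h/3)[f(x₀) + 4f(x₁) + 2f(x₂) + ... + f(xₙ)]

x_0 = 0.0000, f(x_0) = 0.000000, coefficient = 1
x_1 = 0.6250, f(x_1) = 0.244141, coefficient = 4
x_2 = 1.2500, f(x_2) = 1.953125, coefficient = 2
x_3 = 1.8750, f(x_3) = 6.591797, coefficient = 4
x_4 = 2.5000, f(x_4) = 15.625000, coefficient = 1

I ≈ (0.625000/3) × 46.875000 = 9.765625
Exact value: 9.765625
Error: 0.000000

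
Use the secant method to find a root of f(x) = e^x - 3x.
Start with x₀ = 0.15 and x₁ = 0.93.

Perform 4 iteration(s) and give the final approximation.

f(x) = e^x - 3x
x₀ = 0.15, x₁ = 0.93

Secant formula: x_{n+1} = x_n - f(x_n)(x_n - x_{n-1})/(f(x_n) - f(x_{n-1}))

Iteration 1:
  f(0.150000) = 0.711834
  f(0.930000) = -0.255491
  x_2 = 0.930000 - (-0.255491)×(0.930000 - 0.150000)/(-0.255491 - 0.711834)
       = 0.723986
Iteration 2:
  f(0.930000) = -0.255491
  f(0.723986) = -0.109319
  x_3 = 0.723986 - (-0.109319)×(0.723986 - 0.930000)/(-0.109319 - (-0.255491))
       = 0.569911
Iteration 3:
  f(0.723986) = -0.109319
  f(0.569911) = 0.058376
  x_4 = 0.569911 - 0.058376×(0.569911 - 0.723986)/(0.058376 - (-0.109319))
       = 0.623546
Iteration 4:
  f(0.569911) = 0.058376
  f(0.623546) = -0.005106
  x_5 = 0.623546 - (-0.005106)×(0.623546 - 0.569911)/(-0.005106 - 0.058376)
       = 0.619232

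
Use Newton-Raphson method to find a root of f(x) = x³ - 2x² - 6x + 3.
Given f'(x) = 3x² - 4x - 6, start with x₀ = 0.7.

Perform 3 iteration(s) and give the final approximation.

f(x) = x³ - 2x² - 6x + 3
f'(x) = 3x² - 4x - 6
x₀ = 0.7

Newton-Raphson formula: x_{n+1} = x_n - f(x_n)/f'(x_n)

Iteration 1:
  f(0.700000) = -1.837000
  f'(0.700000) = -7.330000
  x_1 = 0.700000 - (-1.837000)/(-7.330000) = 0.449386
Iteration 2:
  f(0.449386) = -0.009460
  f'(0.449386) = -7.191701
  x_2 = 0.449386 - (-0.009460)/(-7.191701) = 0.448071
Iteration 3:
  f(0.448071) = -0.000001
  f'(0.448071) = -7.189981
  x_3 = 0.448071 - (-0.000001)/(-7.189981) = 0.448071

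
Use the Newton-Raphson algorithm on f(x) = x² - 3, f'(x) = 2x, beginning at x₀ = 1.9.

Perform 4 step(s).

f(x) = x² - 3
f'(x) = 2x
x₀ = 1.9

Newton-Raphson formula: x_{n+1} = x_n - f(x_n)/f'(x_n)

Iteration 1:
  f(1.900000) = 0.610000
  f'(1.900000) = 3.800000
  x_1 = 1.900000 - 0.610000/3.800000 = 1.739474
Iteration 2:
  f(1.739474) = 0.025769
  f'(1.739474) = 3.478947
  x_2 = 1.739474 - 0.025769/3.478947 = 1.732067
Iteration 3:
  f(1.732067) = 0.000055
  f'(1.732067) = 3.464133
  x_3 = 1.732067 - 0.000055/3.464133 = 1.732051
Iteration 4:
  f(1.732051) = 0.000000
  f'(1.732051) = 3.464102
  x_4 = 1.732051 - 0.000000/3.464102 = 1.732051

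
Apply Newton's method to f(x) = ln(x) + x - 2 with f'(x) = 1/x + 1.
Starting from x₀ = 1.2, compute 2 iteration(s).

f(x) = ln(x) + x - 2
f'(x) = 1/x + 1
x₀ = 1.2

Newton-Raphson formula: x_{n+1} = x_n - f(x_n)/f'(x_n)

Iteration 1:
  f(1.200000) = -0.617678
  f'(1.200000) = 1.833333
  x_1 = 1.200000 - (-0.617678)/1.833333 = 1.536916
Iteration 2:
  f(1.536916) = -0.033307
  f'(1.536916) = 1.650654
  x_2 = 1.536916 - (-0.033307)/1.650654 = 1.557094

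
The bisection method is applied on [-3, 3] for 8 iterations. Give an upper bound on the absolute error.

Bisection error bound: |error| ≤ (b-a)/2^n
|error| ≤ (3 - (-3))/2^8 = 6/2^8
|error| ≤ 0.0234375000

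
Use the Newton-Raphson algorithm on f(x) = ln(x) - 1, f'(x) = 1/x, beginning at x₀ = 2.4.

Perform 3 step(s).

f(x) = ln(x) - 1
f'(x) = 1/x
x₀ = 2.4

Newton-Raphson formula: x_{n+1} = x_n - f(x_n)/f'(x_n)

Iteration 1:
  f(2.400000) = -0.124531
  f'(2.400000) = 0.416667
  x_1 = 2.400000 - (-0.124531)/0.416667 = 2.698875
Iteration 2:
  f(2.698875) = -0.007165
  f'(2.698875) = 0.370525
  x_2 = 2.698875 - (-0.007165)/0.370525 = 2.718212
Iteration 3:
  f(2.718212) = -0.000026
  f'(2.718212) = 0.367889
  x_3 = 2.718212 - (-0.000026)/0.367889 = 2.718282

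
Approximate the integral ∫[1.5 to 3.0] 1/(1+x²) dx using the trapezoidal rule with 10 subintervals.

f(x) = 1/(1+x²)
a = 1.5, b = 3.0, n = 10
h = (b - a)/n = 0.150000

Trapezoidal rule: (h/2)[f(x₀) + 2f(x₁) + 2f(x₂) + ... + f(xₙ)]

x_0 = 1.5000, f(x_0) = 0.307692, coefficient = 1
x_1 = 1.6500, f(x_1) = 0.268637, coefficient = 2
x_2 = 1.8000, f(x_2) = 0.235849, coefficient = 2
x_3 = 1.9500, f(x_3) = 0.208225, coefficient = 2
x_4 = 2.1000, f(x_4) = 0.184843, coefficient = 2
x_5 = 2.2500, f(x_5) = 0.164948, coefficient = 2
x_6 = 2.4000, f(x_6) = 0.147929, coefficient = 2
x_7 = 2.5500, f(x_7) = 0.133289, coefficient = 2
x_8 = 2.7000, f(x_8) = 0.120627, coefficient = 2
x_9 = 2.8500, f(x_9) = 0.109619, coefficient = 2
x_10 = 3.0000, f(x_10) = 0.100000, coefficient = 1

I ≈ (0.150000/2) × 3.555625 = 0.266672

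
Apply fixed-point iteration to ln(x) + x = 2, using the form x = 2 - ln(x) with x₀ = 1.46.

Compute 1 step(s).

Equation: ln(x) + x = 2
Fixed-point form: x = 2 - ln(x)
x₀ = 1.46

x_1 = g(1.460000) = 1.621564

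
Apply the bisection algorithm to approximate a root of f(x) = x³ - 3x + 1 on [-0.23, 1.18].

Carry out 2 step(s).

f(x) = x³ - 3x + 1
Initial interval: [-0.23, 1.18]

Iteration 1:
  c_1 = (-0.230000 + 1.180000)/2 = 0.475000
  f(c_1) = f(0.475000) = -0.317828
  f(a) × f(c) < 0, new interval: [-0.230000, 0.475000]
Iteration 2:
  c_2 = (-0.230000 + 0.475000)/2 = 0.122500
  f(c_2) = f(0.122500) = 0.634338
  f(a) × f(c) ≥ 0, new interval: [0.122500, 0.475000]

After 2 iteration(s), the approximation is c_2 = 0.122500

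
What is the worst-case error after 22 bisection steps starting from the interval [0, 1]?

Bisection error bound: |error| ≤ (b-a)/2^n
|error| ≤ (1 - 0)/2^22 = 1/2^22
|error| ≤ 0.0000002384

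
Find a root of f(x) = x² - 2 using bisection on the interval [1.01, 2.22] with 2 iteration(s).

f(x) = x² - 2
Initial interval: [1.01, 2.22]

Iteration 1:
  c_1 = (1.010000 + 2.220000)/2 = 1.615000
  f(c_1) = f(1.615000) = 0.608225
  f(a) × f(c) < 0, new interval: [1.010000, 1.615000]
Iteration 2:
  c_2 = (1.010000 + 1.615000)/2 = 1.312500
  f(c_2) = f(1.312500) = -0.277344
  f(a) × f(c) ≥ 0, new interval: [1.312500, 1.615000]

After 2 iteration(s), the approximation is c_2 = 1.312500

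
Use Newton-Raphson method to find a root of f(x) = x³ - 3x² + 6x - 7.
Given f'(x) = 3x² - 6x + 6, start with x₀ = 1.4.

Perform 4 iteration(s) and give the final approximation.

f(x) = x³ - 3x² + 6x - 7
f'(x) = 3x² - 6x + 6
x₀ = 1.4

Newton-Raphson formula: x_{n+1} = x_n - f(x_n)/f'(x_n)

Iteration 1:
  f(1.400000) = -1.736000
  f'(1.400000) = 3.480000
  x_1 = 1.400000 - (-1.736000)/3.480000 = 1.898851
Iteration 2:
  f(1.898851) = 0.422762
  f'(1.898851) = 5.423797
  x_2 = 1.898851 - 0.422762/5.423797 = 1.820905
Iteration 3:
  f(1.820905) = 0.015909
  f'(1.820905) = 5.021654
  x_3 = 1.820905 - 0.015909/5.021654 = 1.817737
Iteration 4:
  f(1.817737) = 0.000025
  f'(1.817737) = 5.006079
  x_4 = 1.817737 - 0.000025/5.006079 = 1.817732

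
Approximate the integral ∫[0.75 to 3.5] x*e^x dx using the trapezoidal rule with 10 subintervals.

f(x) = x*e^x
a = 0.75, b = 3.5, n = 10
h = (b - a)/n = 0.275000

Trapezoidal rule: (h/2)[f(x₀) + 2f(x₁) + 2f(x₂) + ... + f(xₙ)]

x_0 = 0.7500, f(x_0) = 1.587750, coefficient = 1
x_1 = 1.0250, f(x_1) = 2.856773, coefficient = 2
x_2 = 1.3000, f(x_2) = 4.770086, coefficient = 2
x_3 = 1.5750, f(x_3) = 7.608418, coefficient = 2
x_4 = 1.8500, f(x_4) = 11.765666, coefficient = 2
x_5 = 2.1250, f(x_5) = 17.792407, coefficient = 2
x_6 = 2.4000, f(x_6) = 26.455623, coefficient = 2
x_7 = 2.6750, f(x_7) = 38.820536, coefficient = 2
x_8 = 2.9500, f(x_8) = 56.362563, coefficient = 2
x_9 = 3.2250, f(x_9) = 81.120277, coefficient = 2
x_10 = 3.5000, f(x_10) = 115.904082, coefficient = 1

I ≈ (0.275000/2) × 612.596530 = 84.232023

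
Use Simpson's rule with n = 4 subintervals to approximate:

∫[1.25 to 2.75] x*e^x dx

f(x) = x*e^x
a = 1.25, b = 2.75, n = 4
h = (b - a)/n = 0.375000

Simpson's rule: (h/3)[f(x₀) + 4f(x₁) + 2f(x₂) + ... + f(xₙ)]

x_0 = 1.2500, f(x_0) = 4.362929, coefficient = 1
x_1 = 1.6250, f(x_1) = 8.252431, coefficient = 4
x_2 = 2.0000, f(x_2) = 14.778112, coefficient = 2
x_3 = 2.3750, f(x_3) = 25.533656, coefficient = 4
x_4 = 2.7500, f(x_4) = 43.017238, coefficient = 1

I ≈ (0.375000/3) × 212.080740 = 26.510092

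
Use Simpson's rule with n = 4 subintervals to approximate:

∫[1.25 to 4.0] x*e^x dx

f(x) = x*e^x
a = 1.25, b = 4.0, n = 4
h = (b - a)/n = 0.687500

Simpson's rule: (h/3)[f(x₀) + 4f(x₁) + 2f(x₂) + ... + f(xₙ)]

x_0 = 1.2500, f(x_0) = 4.362929, coefficient = 1
x_1 = 1.9375, f(x_1) = 13.448916, coefficient = 4
x_2 = 2.6250, f(x_2) = 36.237007, coefficient = 2
x_3 = 3.3125, f(x_3) = 90.940295, coefficient = 4
x_4 = 4.0000, f(x_4) = 218.392600, coefficient = 1

I ≈ (0.687500/3) × 712.786386 = 163.346880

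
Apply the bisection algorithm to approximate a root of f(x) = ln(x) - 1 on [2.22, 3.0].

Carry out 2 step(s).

f(x) = ln(x) - 1
Initial interval: [2.22, 3.0]

Iteration 1:
  c_1 = (2.220000 + 3.000000)/2 = 2.610000
  f(c_1) = f(2.610000) = -0.040650
  f(a) × f(c) ≥ 0, new interval: [2.610000, 3.000000]
Iteration 2:
  c_2 = (2.610000 + 3.000000)/2 = 2.805000
  f(c_2) = f(2.805000) = 0.031404
  f(a) × f(c) < 0, new interval: [2.610000, 2.805000]

After 2 iteration(s), the approximation is c_2 = 2.805000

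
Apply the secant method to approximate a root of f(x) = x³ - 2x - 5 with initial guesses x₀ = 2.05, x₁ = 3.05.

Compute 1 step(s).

f(x) = x³ - 2x - 5
x₀ = 2.05, x₁ = 3.05

Secant formula: x_{n+1} = x_n - f(x_n)(x_n - x_{n-1})/(f(x_n) - f(x_{n-1}))

Iteration 1:
  f(2.050000) = -0.484875
  f(3.050000) = 17.272625
  x_2 = 3.050000 - 17.272625×(3.050000 - 2.050000)/(17.272625 - (-0.484875))
       = 2.077305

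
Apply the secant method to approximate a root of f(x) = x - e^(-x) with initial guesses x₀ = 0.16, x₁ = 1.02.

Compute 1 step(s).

f(x) = x - e^(-x)
x₀ = 0.16, x₁ = 1.02

Secant formula: x_{n+1} = x_n - f(x_n)(x_n - x_{n-1})/(f(x_n) - f(x_{n-1}))

Iteration 1:
  f(0.160000) = -0.692144
  f(1.020000) = 0.659405
  x_2 = 1.020000 - 0.659405×(1.020000 - 0.160000)/(0.659405 - (-0.692144))
       = 0.600416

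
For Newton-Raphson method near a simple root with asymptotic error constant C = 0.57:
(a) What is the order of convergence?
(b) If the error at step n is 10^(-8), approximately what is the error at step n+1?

(a) Newton-Raphson has quadratic (order 2) convergence near simple roots.
    This means |e_{n+1}| ≈ C|e_n|².

(b) With |e_n| = 10^(-8) and C = 0.57:
    |e_{n+1}| ≈ 0.57 × (10^(-8))² = 0.57 × 10^(-16)

(a) 2 (quadratic); (b) |e_{n+1}| ≈ 5.700e-17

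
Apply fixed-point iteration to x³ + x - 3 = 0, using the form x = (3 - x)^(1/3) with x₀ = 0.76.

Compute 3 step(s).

Equation: x³ + x - 3 = 0
Fixed-point form: x = (3 - x)^(1/3)
x₀ = 0.76

x_1 = g(0.760000) = 1.308427
x_2 = g(1.308427) = 1.191508
x_3 = g(1.191508) = 1.218350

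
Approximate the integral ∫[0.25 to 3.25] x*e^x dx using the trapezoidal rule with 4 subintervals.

f(x) = x*e^x
a = 0.25, b = 3.25, n = 4
h = (b - a)/n = 0.750000

Trapezoidal rule: (h/2)[f(x₀) + 2f(x₁) + 2f(x₂) + ... + f(xₙ)]

x_0 = 0.2500, f(x_0) = 0.321006, coefficient = 1
x_1 = 1.0000, f(x_1) = 2.718282, coefficient = 2
x_2 = 1.7500, f(x_2) = 10.070555, coefficient = 2
x_3 = 2.5000, f(x_3) = 30.456235, coefficient = 2
x_4 = 3.2500, f(x_4) = 83.818605, coefficient = 1

I ≈ (0.750000/2) × 170.629754 = 63.986158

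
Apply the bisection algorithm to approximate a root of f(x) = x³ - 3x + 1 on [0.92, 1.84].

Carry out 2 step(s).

f(x) = x³ - 3x + 1
Initial interval: [0.92, 1.84]

Iteration 1:
  c_1 = (0.920000 + 1.840000)/2 = 1.380000
  f(c_1) = f(1.380000) = -0.511928
  f(a) × f(c) ≥ 0, new interval: [1.380000, 1.840000]
Iteration 2:
  c_2 = (1.380000 + 1.840000)/2 = 1.610000
  f(c_2) = f(1.610000) = 0.343281
  f(a) × f(c) < 0, new interval: [1.380000, 1.610000]

After 2 iteration(s), the approximation is c_2 = 1.610000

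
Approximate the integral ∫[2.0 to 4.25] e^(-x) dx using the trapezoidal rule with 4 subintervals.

f(x) = e^(-x)
a = 2.0, b = 4.25, n = 4
h = (b - a)/n = 0.562500

Trapezoidal rule: (h/2)[f(x₀) + 2f(x₁) + 2f(x₂) + ... + f(xₙ)]

x_0 = 2.0000, f(x_0) = 0.135335, coefficient = 1
x_1 = 2.5625, f(x_1) = 0.077112, coefficient = 2
x_2 = 3.1250, f(x_2) = 0.043937, coefficient = 2
x_3 = 3.6875, f(x_3) = 0.025035, coefficient = 2
x_4 = 4.2500, f(x_4) = 0.014264, coefficient = 1

I ≈ (0.562500/2) × 0.441766 = 0.124247
Exact value: 0.121071
Error: 0.003176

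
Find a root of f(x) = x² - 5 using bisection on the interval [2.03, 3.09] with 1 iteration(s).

f(x) = x² - 5
Initial interval: [2.03, 3.09]

Iteration 1:
  c_1 = (2.030000 + 3.090000)/2 = 2.560000
  f(c_1) = f(2.560000) = 1.553600
  f(a) × f(c) < 0, new interval: [2.030000, 2.560000]

After 1 iteration(s), the approximation is c_1 = 2.560000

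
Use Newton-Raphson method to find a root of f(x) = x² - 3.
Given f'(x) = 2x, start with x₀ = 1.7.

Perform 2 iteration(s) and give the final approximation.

f(x) = x² - 3
f'(x) = 2x
x₀ = 1.7

Newton-Raphson formula: x_{n+1} = x_n - f(x_n)/f'(x_n)

Iteration 1:
  f(1.700000) = -0.110000
  f'(1.700000) = 3.400000
  x_1 = 1.700000 - (-0.110000)/3.400000 = 1.732353
Iteration 2:
  f(1.732353) = 0.001047
  f'(1.732353) = 3.464706
  x_2 = 1.732353 - 0.001047/3.464706 = 1.732051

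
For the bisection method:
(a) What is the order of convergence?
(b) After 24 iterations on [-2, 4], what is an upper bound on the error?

(a) Bisection has linear (order 1) convergence; the error is halved each step.

(b) Error bound = (b-a)/2^n = (4 - (-2))/2^{24}
    = 6/2^{24}

(a) 1 (linear); (b) error ≤ 3.58e-07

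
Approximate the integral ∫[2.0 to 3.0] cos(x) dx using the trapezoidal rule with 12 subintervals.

f(x) = cos(x)
a = 2.0, b = 3.0, n = 12
h = (b - a)/n = 0.083333

Trapezoidal rule: (h/2)[f(x₀) + 2f(x₁) + 2f(x₂) + ... + f(xₙ)]

x_0 = 2.0000, f(x_0) = -0.416147, coefficient = 1
x_1 = 2.0833, f(x_1) = -0.490390, coefficient = 2
x_2 = 2.1667, f(x_2) = -0.561229, coefficient = 2
x_3 = 2.2500, f(x_3) = -0.628174, coefficient = 2
x_4 = 2.3333, f(x_4) = -0.690758, coefficient = 2
x_5 = 2.4167, f(x_5) = -0.748549, coefficient = 2
x_6 = 2.5000, f(x_6) = -0.801144, coefficient = 2
x_7 = 2.5833, f(x_7) = -0.848178, coefficient = 2
x_8 = 2.6667, f(x_8) = -0.889327, coefficient = 2
x_9 = 2.7500, f(x_9) = -0.924302, coefficient = 2
x_10 = 2.8333, f(x_10) = -0.952863, coefficient = 2
x_11 = 2.9167, f(x_11) = -0.974811, coefficient = 2
x_12 = 3.0000, f(x_12) = -0.989992, coefficient = 1

I ≈ (0.083333/2) × -18.425588 = -0.767733
Exact value: -0.768177
Error: 0.000445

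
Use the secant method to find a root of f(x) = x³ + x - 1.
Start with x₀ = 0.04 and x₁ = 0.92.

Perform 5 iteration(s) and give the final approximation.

f(x) = x³ + x - 1
x₀ = 0.04, x₁ = 0.92

Secant formula: x_{n+1} = x_n - f(x_n)(x_n - x_{n-1})/(f(x_n) - f(x_{n-1}))

Iteration 1:
  f(0.040000) = -0.959936
  f(0.920000) = 0.698688
  x_2 = 0.920000 - 0.698688×(0.920000 - 0.040000)/(0.698688 - (-0.959936))
       = 0.549304
Iteration 2:
  f(0.920000) = 0.698688
  f(0.549304) = -0.284952
  x_3 = 0.549304 - (-0.284952)×(0.549304 - 0.920000)/(-0.284952 - 0.698688)
       = 0.656691
Iteration 3:
  f(0.549304) = -0.284952
  f(0.656691) = -0.060115
  x_4 = 0.656691 - (-0.060115)×(0.656691 - 0.549304)/(-0.060115 - (-0.284952))
       = 0.685404
Iteration 4:
  f(0.656691) = -0.060115
  f(0.685404) = 0.007391
  x_5 = 0.685404 - 0.007391×(0.685404 - 0.656691)/(0.007391 - (-0.060115))
       = 0.682260
Iteration 5:
  f(0.685404) = 0.007391
  f(0.682260) = -0.000163
  x_6 = 0.682260 - (-0.000163)×(0.682260 - 0.685404)/(-0.000163 - 0.007391)
       = 0.682328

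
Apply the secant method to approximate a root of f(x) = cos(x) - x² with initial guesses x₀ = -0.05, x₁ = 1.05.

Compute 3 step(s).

f(x) = cos(x) - x²
x₀ = -0.05, x₁ = 1.05

Secant formula: x_{n+1} = x_n - f(x_n)(x_n - x_{n-1})/(f(x_n) - f(x_{n-1}))

Iteration 1:
  f(-0.050000) = 0.996250
  f(1.050000) = -0.604929
  x_2 = 1.050000 - (-0.604929)×(1.050000 - (-0.050000))/(-0.604929 - 0.996250)
       = 0.634418
Iteration 2:
  f(1.050000) = -0.604929
  f(0.634418) = 0.402931
  x_3 = 0.634418 - 0.402931×(0.634418 - 1.050000)/(0.402931 - (-0.604929))
       = 0.800563
Iteration 3:
  f(0.634418) = 0.402931
  f(0.800563) = 0.055402
  x_4 = 0.800563 - 0.055402×(0.800563 - 0.634418)/(0.055402 - 0.402931)
       = 0.827049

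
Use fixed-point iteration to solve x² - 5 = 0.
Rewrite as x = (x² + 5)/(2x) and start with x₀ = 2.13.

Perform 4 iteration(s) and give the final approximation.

Equation: x² - 5 = 0
Fixed-point form: x = (x² + 5)/(2x)
x₀ = 2.13

x_1 = g(2.130000) = 2.238709
x_2 = g(2.238709) = 2.236070
x_3 = g(2.236070) = 2.236068
x_4 = g(2.236068) = 2.236068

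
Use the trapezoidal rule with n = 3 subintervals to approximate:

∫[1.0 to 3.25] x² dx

f(x) = x²
a = 1.0, b = 3.25, n = 3
h = (b - a)/n = 0.750000

Trapezoidal rule: (h/2)[f(x₀) + 2f(x₁) + 2f(x₂) + ... + f(xₙ)]

x_0 = 1.0000, f(x_0) = 1.000000, coefficient = 1
x_1 = 1.7500, f(x_1) = 3.062500, coefficient = 2
x_2 = 2.5000, f(x_2) = 6.250000, coefficient = 2
x_3 = 3.2500, f(x_3) = 10.562500, coefficient = 1

I ≈ (0.750000/2) × 30.187500 = 11.320312
Exact value: 11.109375
Error: 0.210938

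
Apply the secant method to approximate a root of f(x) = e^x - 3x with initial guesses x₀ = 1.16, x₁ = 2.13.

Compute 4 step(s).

f(x) = e^x - 3x
x₀ = 1.16, x₁ = 2.13

Secant formula: x_{n+1} = x_n - f(x_n)(x_n - x_{n-1})/(f(x_n) - f(x_{n-1}))

Iteration 1:
  f(1.160000) = -0.290067
  f(2.130000) = 2.024867
  x_2 = 2.130000 - 2.024867×(2.130000 - 1.160000)/(2.024867 - (-0.290067))
       = 1.281543
Iteration 2:
  f(2.130000) = 2.024867
  f(1.281543) = -0.242435
  x_3 = 1.281543 - (-0.242435)×(1.281543 - 2.130000)/(-0.242435 - 2.024867)
       = 1.372266
Iteration 3:
  f(1.281543) = -0.242435
  f(1.372266) = -0.172520
  x_4 = 1.372266 - (-0.172520)×(1.372266 - 1.281543)/(-0.172520 - (-0.242435))
       = 1.596128
Iteration 4:
  f(1.372266) = -0.172520
  f(1.596128) = 0.145508
  x_5 = 1.596128 - 0.145508×(1.596128 - 1.372266)/(0.145508 - (-0.172520))
       = 1.493704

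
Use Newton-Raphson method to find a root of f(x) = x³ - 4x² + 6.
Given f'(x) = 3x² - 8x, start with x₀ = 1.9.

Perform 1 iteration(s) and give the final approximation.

f(x) = x³ - 4x² + 6
f'(x) = 3x² - 8x
x₀ = 1.9

Newton-Raphson formula: x_{n+1} = x_n - f(x_n)/f'(x_n)

Iteration 1:
  f(1.900000) = -1.581000
  f'(1.900000) = -4.370000
  x_1 = 1.900000 - (-1.581000)/(-4.370000) = 1.538215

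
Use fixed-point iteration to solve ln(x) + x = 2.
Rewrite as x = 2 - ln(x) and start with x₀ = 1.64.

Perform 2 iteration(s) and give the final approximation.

Equation: ln(x) + x = 2
Fixed-point form: x = 2 - ln(x)
x₀ = 1.64

x_1 = g(1.640000) = 1.505304
x_2 = g(1.505304) = 1.591005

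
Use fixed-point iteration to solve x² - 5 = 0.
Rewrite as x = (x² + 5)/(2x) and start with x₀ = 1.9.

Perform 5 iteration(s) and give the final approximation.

Equation: x² - 5 = 0
Fixed-point form: x = (x² + 5)/(2x)
x₀ = 1.9

x_1 = g(1.900000) = 2.265789
x_2 = g(2.265789) = 2.236263
x_3 = g(2.236263) = 2.236068
x_4 = g(2.236068) = 2.236068
x_5 = g(2.236068) = 2.236068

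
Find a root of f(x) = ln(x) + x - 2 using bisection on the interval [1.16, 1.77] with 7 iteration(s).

f(x) = ln(x) + x - 2
Initial interval: [1.16, 1.77]

Iteration 1:
  c_1 = (1.160000 + 1.770000)/2 = 1.465000
  f(c_1) = f(1.465000) = -0.153145
  f(a) × f(c) ≥ 0, new interval: [1.465000, 1.770000]
Iteration 2:
  c_2 = (1.465000 + 1.770000)/2 = 1.617500
  f(c_2) = f(1.617500) = 0.098382
  f(a) × f(c) < 0, new interval: [1.465000, 1.617500]
Iteration 3:
  c_3 = (1.465000 + 1.617500)/2 = 1.541250
  f(c_3) = f(1.541250) = -0.026156
  f(a) × f(c) ≥ 0, new interval: [1.541250, 1.617500]
Iteration 4:
  c_4 = (1.541250 + 1.617500)/2 = 1.579375
  f(c_4) = f(1.579375) = 0.036404
  f(a) × f(c) < 0, new interval: [1.541250, 1.579375]
Iteration 5:
  c_5 = (1.541250 + 1.579375)/2 = 1.560312
  f(c_5) = f(1.560312) = 0.005199
  f(a) × f(c) < 0, new interval: [1.541250, 1.560312]
Iteration 6:
  c_6 = (1.541250 + 1.560312)/2 = 1.550781
  f(c_6) = f(1.550781) = -0.010460
  f(a) × f(c) ≥ 0, new interval: [1.550781, 1.560312]
Iteration 7:
  c_7 = (1.550781 + 1.560312)/2 = 1.555547
  f(c_7) = f(1.555547) = -0.002626
  f(a) × f(c) ≥ 0, new interval: [1.555547, 1.560312]

After 7 iteration(s), the approximation is c_7 = 1.555547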